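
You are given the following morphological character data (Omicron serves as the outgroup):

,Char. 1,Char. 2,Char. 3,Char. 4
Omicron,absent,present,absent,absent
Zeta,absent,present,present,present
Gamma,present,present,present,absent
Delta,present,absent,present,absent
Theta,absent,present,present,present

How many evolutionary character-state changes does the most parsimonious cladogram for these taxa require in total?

4

Character polarity is set by the outgroup: the derived state is whichever differs from the outgroup's state, so for Char. 2 the derived state is 'absent', and for the remaining characters it is 'present'.
Only Delta and Gamma show the derived state 'present' for Char. 1, supporting them as a clade.
Char. 2: derived state 'absent' in Delta only — an autapomorphy, so it tells us nothing about relationships among taxa.
All ingroup taxa share the derived state 'present' for Char. 3; it defines the ingroup but does not resolve relationships within it.
Char. 4: derived state 'present' in Theta and Zeta only — synapomorphy for {Theta, Zeta}.
Most parsimonious ingroup topology: ((Zeta,Theta),(Gamma,Delta)).
Changes per character on this tree: Char. 1: 1; Char. 2: 1; Char. 3: 1; Char. 4: 1.
Total = 4.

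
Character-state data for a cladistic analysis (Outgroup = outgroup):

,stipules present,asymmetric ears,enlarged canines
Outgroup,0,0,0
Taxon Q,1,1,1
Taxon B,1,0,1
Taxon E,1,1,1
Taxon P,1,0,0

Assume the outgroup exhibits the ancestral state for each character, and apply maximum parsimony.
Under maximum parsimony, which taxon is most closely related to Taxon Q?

Taxon E

The outgroup has state '0' for every character, so '1' is the derived state throughout.
stipules present (derived state '1') is shared by all ingroup taxa — unites the whole ingroup.
Only Taxon E and Taxon Q show the derived state '1' for asymmetric ears, supporting them as a clade.
enlarged canines (derived state '1') is shared by Taxon B, Taxon E, and Taxon Q — a synapomorphy uniting that clade.
Most parsimonious ingroup topology: (((Taxon Q,Taxon E),Taxon B),Taxon P).
Taxon Q and Taxon E form a cherry on this tree, so they are sister taxa.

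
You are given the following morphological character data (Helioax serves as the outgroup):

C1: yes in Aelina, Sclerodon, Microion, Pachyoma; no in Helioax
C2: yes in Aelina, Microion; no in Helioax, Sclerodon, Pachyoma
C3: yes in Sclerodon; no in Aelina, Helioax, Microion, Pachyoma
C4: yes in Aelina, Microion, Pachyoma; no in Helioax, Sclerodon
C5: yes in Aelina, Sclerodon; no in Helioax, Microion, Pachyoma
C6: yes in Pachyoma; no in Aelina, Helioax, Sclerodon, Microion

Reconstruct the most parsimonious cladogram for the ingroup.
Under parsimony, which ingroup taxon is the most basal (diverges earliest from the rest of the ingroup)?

The outgroup has state 'no' for every character, so 'yes' is the derived state throughout.
All ingroup taxa share the derived state 'yes' for C1; it defines the ingroup but does not resolve relationships within it.
C2: derived state 'yes' in Aelina and Microion only — synapomorphy for {Aelina, Microion}.
C3 (derived state 'yes') is unique to Sclerodon (autapomorphy; uninformative for grouping).
C4: derived state 'yes' in Aelina, Microion, and Pachyoma only — synapomorphy for {Aelina, Microion, Pachyoma}.
C5 groups Aelina and Sclerodon, which is incompatible with the clades supported by the remaining characters; treating it as convergent (homoplasy) costs fewer steps than any alternative tree.
C6: derived state 'yes' in Pachyoma only — an autapomorphy, so it tells us nothing about relationships among taxa.
Most parsimonious ingroup topology: (((Aelina,Microion),Pachyoma),Sclerodon).
Sclerodon is sister to the clade containing all other ingroup taxa, so it is the earliest-diverging (most basal) ingroup lineage.

Sclerodon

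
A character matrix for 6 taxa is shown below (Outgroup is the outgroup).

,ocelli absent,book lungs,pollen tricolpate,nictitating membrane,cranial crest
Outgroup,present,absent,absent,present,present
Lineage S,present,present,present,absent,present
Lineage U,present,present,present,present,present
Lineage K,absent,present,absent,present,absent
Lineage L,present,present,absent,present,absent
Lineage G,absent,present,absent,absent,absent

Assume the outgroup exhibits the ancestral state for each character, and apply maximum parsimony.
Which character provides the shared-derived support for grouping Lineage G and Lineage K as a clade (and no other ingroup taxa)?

ocelli absent

Character polarity is set by the outgroup: the derived state is whichever differs from the outgroup's state, so for ocelli absent, nictitating membrane, cranial crest the derived state is 'absent', and for the remaining characters it is 'present'.
Only Lineage G and Lineage K show the derived state 'absent' for ocelli absent, supporting them as a clade.
book lungs (derived state 'present') is shared by all ingroup taxa — unites the whole ingroup.
pollen tricolpate: derived state 'present' in Lineage S and Lineage U only — synapomorphy for {Lineage S, Lineage U}.
nictitating membrane (state 'absent') occurs in Lineage G and Lineage S but conflicts with the nesting implied by the other characters — most parsimoniously interpreted as homoplasy.
cranial crest: derived state 'absent' in Lineage G, Lineage K, and Lineage L only — synapomorphy for {Lineage G, Lineage K, Lineage L}.
Most parsimonious ingroup topology: ((Lineage S,Lineage U),((Lineage K,Lineage G),Lineage L)).
The clade {Lineage G, Lineage K} is supported by ocelli absent: its derived state 'absent' occurs in exactly those taxa and in no other taxon (including the outgroup).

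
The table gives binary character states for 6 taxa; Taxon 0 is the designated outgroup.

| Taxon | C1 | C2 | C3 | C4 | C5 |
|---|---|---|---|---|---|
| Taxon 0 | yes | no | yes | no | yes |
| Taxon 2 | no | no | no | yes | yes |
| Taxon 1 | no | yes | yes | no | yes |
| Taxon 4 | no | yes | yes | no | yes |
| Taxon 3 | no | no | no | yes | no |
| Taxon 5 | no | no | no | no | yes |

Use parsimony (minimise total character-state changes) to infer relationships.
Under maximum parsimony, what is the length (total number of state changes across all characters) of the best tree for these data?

5

Character polarity is set by the outgroup: the derived state is whichever differs from the outgroup's state, so for C1, C3, C5 the derived state is 'no', and for the remaining characters it is 'yes'.
All ingroup taxa share the derived state 'no' for C1; it defines the ingroup but does not resolve relationships within it.
Only Taxon 1 and Taxon 4 show the derived state 'yes' for C2, supporting them as a clade.
C3: derived state 'no' in Taxon 2, Taxon 3, and Taxon 5 only — synapomorphy for {Taxon 2, Taxon 3, Taxon 5}.
C4 (derived state 'yes') is shared by Taxon 2 and Taxon 3 — a synapomorphy uniting that clade.
C5 (derived state 'no') is unique to Taxon 3 (autapomorphy; uninformative for grouping).
Most parsimonious ingroup topology: (((Taxon 2,Taxon 3),Taxon 5),(Taxon 1,Taxon 4)).
Changes per character on this tree: C1: 1; C2: 1; C3: 1; C4: 1; C5: 1.
Total = 5.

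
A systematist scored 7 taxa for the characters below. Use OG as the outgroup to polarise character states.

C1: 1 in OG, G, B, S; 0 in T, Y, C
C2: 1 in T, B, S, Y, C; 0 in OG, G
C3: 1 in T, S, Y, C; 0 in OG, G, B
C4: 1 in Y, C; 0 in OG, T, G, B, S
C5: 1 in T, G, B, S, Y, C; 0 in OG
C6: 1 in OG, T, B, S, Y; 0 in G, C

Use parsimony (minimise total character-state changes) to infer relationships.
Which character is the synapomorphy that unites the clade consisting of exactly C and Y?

C4

Character polarity is set by the outgroup: the derived state is whichever differs from the outgroup's state, so for C1, C6 the derived state is '0', and for the remaining characters it is '1'.
C1: derived state '0' in C, T, and Y only — synapomorphy for {C, T, Y}.
C2: derived state '1' in B, C, S, T, and Y only — synapomorphy for {B, C, S, T, Y}.
C3: derived state '1' in C, S, T, and Y only — synapomorphy for {C, S, T, Y}.
C4: derived state '1' in C and Y only — synapomorphy for {C, Y}.
C5 (derived state '1') is shared by all ingroup taxa — unites the whole ingroup.
C6 groups C and G, which is incompatible with the clades supported by the remaining characters; treating it as convergent (homoplasy) costs fewer steps than any alternative tree.
Most parsimonious ingroup topology: ((((T,(Y,C)),S),B),G).
The clade {C, Y} is supported by C4: its derived state '1' occurs in exactly those taxa and in no other taxon (including the outgroup).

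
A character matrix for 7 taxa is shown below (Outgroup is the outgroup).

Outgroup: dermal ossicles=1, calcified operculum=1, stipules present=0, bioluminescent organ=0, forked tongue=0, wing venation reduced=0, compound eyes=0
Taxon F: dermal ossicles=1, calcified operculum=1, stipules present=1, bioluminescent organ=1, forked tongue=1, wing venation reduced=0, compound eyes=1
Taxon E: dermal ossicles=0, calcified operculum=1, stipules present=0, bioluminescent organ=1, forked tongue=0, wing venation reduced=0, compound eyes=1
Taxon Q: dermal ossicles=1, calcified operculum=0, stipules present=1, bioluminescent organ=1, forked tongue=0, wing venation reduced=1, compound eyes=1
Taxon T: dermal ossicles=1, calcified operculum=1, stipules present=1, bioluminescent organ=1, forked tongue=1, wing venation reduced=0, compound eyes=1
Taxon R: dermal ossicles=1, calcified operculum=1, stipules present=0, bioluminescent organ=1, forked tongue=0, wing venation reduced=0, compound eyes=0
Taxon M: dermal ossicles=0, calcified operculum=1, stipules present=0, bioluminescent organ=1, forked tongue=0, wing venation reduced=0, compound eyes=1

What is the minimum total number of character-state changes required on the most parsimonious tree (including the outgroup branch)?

Character polarity is set by the outgroup: the derived state is whichever differs from the outgroup's state, so for dermal ossicles, calcified operculum the derived state is '0', and for the remaining characters it is '1'.
dermal ossicles: derived state '0' in Taxon E and Taxon M only — synapomorphy for {Taxon E, Taxon M}.
calcified operculum (derived state '0') is unique to Taxon Q (autapomorphy; uninformative for grouping).
stipules present (derived state '1') is shared by Taxon F, Taxon Q, and Taxon T — a synapomorphy uniting that clade.
bioluminescent organ (derived state '1') is shared by all ingroup taxa — unites the whole ingroup.
forked tongue (derived state '1') is shared by Taxon F and Taxon T — a synapomorphy uniting that clade.
wing venation reduced: derived state '1' in Taxon Q only — an autapomorphy, so it tells us nothing about relationships among taxa.
compound eyes: derived state '1' in Taxon E, Taxon F, Taxon M, Taxon Q, and Taxon T only — synapomorphy for {Taxon E, Taxon F, Taxon M, Taxon Q, Taxon T}.
Most parsimonious ingroup topology: (Taxon R,(((Taxon T,Taxon F),Taxon Q),(Taxon M,Taxon E))).
Changes per character on this tree: dermal ossicles: 1; calcified operculum: 1; stipules present: 1; bioluminescent organ: 1; forked tongue: 1; wing venation reduced: 1; compound eyes: 1.
Total = 7.

7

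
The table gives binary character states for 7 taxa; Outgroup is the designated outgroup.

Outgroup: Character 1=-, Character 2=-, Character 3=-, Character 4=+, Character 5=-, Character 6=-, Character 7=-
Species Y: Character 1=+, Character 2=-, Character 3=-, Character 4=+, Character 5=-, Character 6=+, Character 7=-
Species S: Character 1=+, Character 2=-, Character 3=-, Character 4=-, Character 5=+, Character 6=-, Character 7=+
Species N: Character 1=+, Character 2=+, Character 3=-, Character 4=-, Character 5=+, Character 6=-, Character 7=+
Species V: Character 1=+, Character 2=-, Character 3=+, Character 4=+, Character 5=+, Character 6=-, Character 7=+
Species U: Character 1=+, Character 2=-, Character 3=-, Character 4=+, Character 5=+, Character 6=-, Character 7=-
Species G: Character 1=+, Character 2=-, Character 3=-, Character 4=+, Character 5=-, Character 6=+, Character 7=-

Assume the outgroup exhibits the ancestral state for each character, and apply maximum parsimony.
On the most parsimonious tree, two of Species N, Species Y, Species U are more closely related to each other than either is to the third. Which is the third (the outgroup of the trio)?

Character polarity is set by the outgroup: the derived state is whichever differs from the outgroup's state, so for Character 4 the derived state is '-', and for the remaining characters it is '+'.
Character 1 (derived state '+') is shared by all ingroup taxa — unites the whole ingroup.
Character 2: derived state '+' in Species N only — an autapomorphy, so it tells us nothing about relationships among taxa.
Character 3: derived state '+' in Species V only — an autapomorphy, so it tells us nothing about relationships among taxa.
Character 4: derived state '-' in Species N and Species S only — synapomorphy for {Species N, Species S}.
Only Species N, Species S, Species U, and Species V show the derived state '+' for Character 5, supporting them as a clade.
Character 6: derived state '+' in Species G and Species Y only — synapomorphy for {Species G, Species Y}.
Only Species N, Species S, and Species V show the derived state '+' for Character 7, supporting them as a clade.
Most parsimonious ingroup topology: ((Species Y,Species G),(((Species S,Species N),Species V),Species U)).
Species N and Species U share a more recent common ancestor with each other than either does with Species Y, so Species Y is the least closely related of the three.

Species Y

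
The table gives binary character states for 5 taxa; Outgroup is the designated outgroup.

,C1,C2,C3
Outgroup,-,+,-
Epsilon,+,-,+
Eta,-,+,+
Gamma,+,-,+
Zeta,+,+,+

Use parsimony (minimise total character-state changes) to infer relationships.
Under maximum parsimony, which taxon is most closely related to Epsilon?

Gamma

Character polarity is set by the outgroup: the derived state is whichever differs from the outgroup's state, so for C2 the derived state is '-', and for the remaining characters it is '+'.
C1 (derived state '+') is shared by Epsilon, Gamma, and Zeta — a synapomorphy uniting that clade.
Only Epsilon and Gamma show the derived state '-' for C2, supporting them as a clade.
C3 (derived state '+') is shared by all ingroup taxa — unites the whole ingroup.
Most parsimonious ingroup topology: (((Epsilon,Gamma),Zeta),Eta).
Epsilon and Gamma form a cherry on this tree, so they are sister taxa.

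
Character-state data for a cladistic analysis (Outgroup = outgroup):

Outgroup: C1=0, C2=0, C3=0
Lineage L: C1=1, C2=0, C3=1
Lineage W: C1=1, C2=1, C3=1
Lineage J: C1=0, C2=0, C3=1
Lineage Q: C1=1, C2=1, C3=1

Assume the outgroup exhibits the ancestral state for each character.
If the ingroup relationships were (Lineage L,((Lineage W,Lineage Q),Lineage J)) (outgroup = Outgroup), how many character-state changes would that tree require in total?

Map each character onto (Lineage L,((Lineage W,Lineage Q),Lineage J)) (rooted by Outgroup) and count the minimum state changes it requires (Fitch parsimony):
C1: 2; C2: 1; C3: 1.
Total tree length = 4.

4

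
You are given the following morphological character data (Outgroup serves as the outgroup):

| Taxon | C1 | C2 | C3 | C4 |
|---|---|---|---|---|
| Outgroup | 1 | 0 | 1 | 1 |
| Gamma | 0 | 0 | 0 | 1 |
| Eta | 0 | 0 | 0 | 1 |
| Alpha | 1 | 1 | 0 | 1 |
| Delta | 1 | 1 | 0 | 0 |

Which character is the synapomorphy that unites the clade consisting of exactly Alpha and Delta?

C2

Character polarity is set by the outgroup: the derived state is whichever differs from the outgroup's state, so for C1, C3, C4 the derived state is '0', and for the remaining characters it is '1'.
C1 (derived state '0') is shared by Eta and Gamma — a synapomorphy uniting that clade.
Only Alpha and Delta show the derived state '1' for C2, supporting them as a clade.
C3 (derived state '0') is shared by all ingroup taxa — unites the whole ingroup.
C4 (derived state '0') is unique to Delta (autapomorphy; uninformative for grouping).
Most parsimonious ingroup topology: ((Alpha,Delta),(Eta,Gamma)).
The clade {Alpha, Delta} is supported by C2: its derived state '1' occurs in exactly those taxa and in no other taxon (including the outgroup).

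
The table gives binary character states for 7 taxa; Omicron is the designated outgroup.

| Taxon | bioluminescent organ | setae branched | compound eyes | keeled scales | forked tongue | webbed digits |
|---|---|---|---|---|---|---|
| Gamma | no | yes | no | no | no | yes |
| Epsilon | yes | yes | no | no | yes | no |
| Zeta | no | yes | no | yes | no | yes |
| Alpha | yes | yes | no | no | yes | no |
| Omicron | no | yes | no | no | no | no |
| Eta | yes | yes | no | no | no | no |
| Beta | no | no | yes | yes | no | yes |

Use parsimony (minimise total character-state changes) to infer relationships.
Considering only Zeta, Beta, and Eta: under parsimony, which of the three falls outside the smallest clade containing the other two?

Character polarity is set by the outgroup: the derived state is whichever differs from the outgroup's state, so for setae branched the derived state is 'no', and for the remaining characters it is 'yes'.
bioluminescent organ: derived state 'yes' in Alpha, Epsilon, and Eta only — synapomorphy for {Alpha, Epsilon, Eta}.
setae branched (derived state 'no') is unique to Beta (autapomorphy; uninformative for grouping).
compound eyes: derived state 'yes' in Beta only — an autapomorphy, so it tells us nothing about relationships among taxa.
keeled scales: derived state 'yes' in Beta and Zeta only — synapomorphy for {Beta, Zeta}.
forked tongue: derived state 'yes' in Alpha and Epsilon only — synapomorphy for {Alpha, Epsilon}.
Only Beta, Gamma, and Zeta show the derived state 'yes' for webbed digits, supporting them as a clade.
Most parsimonious ingroup topology: ((Eta,(Alpha,Epsilon)),(Gamma,(Zeta,Beta))).
Zeta and Beta share a more recent common ancestor with each other than either does with Eta, so Eta is the least closely related of the three.

Eta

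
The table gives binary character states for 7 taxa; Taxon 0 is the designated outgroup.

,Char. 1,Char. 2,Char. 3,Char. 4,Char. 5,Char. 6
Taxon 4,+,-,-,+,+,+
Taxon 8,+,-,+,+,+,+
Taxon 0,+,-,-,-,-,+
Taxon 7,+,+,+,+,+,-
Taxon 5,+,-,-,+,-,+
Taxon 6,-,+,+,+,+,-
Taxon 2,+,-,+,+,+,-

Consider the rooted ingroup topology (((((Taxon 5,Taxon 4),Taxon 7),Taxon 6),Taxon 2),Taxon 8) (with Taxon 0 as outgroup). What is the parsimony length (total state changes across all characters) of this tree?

Map each character onto (((((Taxon 5,Taxon 4),Taxon 7),Taxon 6),Taxon 2),Taxon 8) (rooted by Taxon 0) and count the minimum state changes it requires (Fitch parsimony):
Char. 1: 1; Char. 2: 2; Char. 3: 2; Char. 4: 1; Char. 5: 2; Char. 6: 2.
Total tree length = 10.

10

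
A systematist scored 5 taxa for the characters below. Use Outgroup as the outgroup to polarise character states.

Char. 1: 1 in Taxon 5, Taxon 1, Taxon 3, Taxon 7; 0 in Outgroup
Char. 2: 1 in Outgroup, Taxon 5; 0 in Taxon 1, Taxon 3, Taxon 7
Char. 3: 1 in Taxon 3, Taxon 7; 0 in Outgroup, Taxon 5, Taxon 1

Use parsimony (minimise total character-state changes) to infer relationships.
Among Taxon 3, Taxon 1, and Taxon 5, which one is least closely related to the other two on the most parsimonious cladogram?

Character polarity is set by the outgroup: the derived state is whichever differs from the outgroup's state, so for Char. 2 the derived state is '0', and for the remaining characters it is '1'.
Char. 1 (derived state '1') is shared by all ingroup taxa — unites the whole ingroup.
Only Taxon 1, Taxon 3, and Taxon 7 show the derived state '0' for Char. 2, supporting them as a clade.
Only Taxon 3 and Taxon 7 show the derived state '1' for Char. 3, supporting them as a clade.
Most parsimonious ingroup topology: (Taxon 5,(Taxon 1,(Taxon 3,Taxon 7))).
Taxon 3 and Taxon 1 share a more recent common ancestor with each other than either does with Taxon 5, so Taxon 5 is the least closely related of the three.

Taxon 5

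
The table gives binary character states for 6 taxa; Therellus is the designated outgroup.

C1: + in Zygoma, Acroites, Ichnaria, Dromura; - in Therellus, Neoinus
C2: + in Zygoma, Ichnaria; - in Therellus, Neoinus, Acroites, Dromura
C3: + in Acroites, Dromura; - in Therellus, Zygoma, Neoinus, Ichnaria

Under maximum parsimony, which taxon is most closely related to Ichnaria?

Zygoma

The outgroup has state '-' for every character, so '+' is the derived state throughout.
Only Acroites, Dromura, Ichnaria, and Zygoma show the derived state '+' for C1, supporting them as a clade.
C2 (derived state '+') is shared by Ichnaria and Zygoma — a synapomorphy uniting that clade.
C3: derived state '+' in Acroites and Dromura only — synapomorphy for {Acroites, Dromura}.
Most parsimonious ingroup topology: (((Zygoma,Ichnaria),(Acroites,Dromura)),Neoinus).
Ichnaria and Zygoma form a cherry on this tree, so they are sister taxa.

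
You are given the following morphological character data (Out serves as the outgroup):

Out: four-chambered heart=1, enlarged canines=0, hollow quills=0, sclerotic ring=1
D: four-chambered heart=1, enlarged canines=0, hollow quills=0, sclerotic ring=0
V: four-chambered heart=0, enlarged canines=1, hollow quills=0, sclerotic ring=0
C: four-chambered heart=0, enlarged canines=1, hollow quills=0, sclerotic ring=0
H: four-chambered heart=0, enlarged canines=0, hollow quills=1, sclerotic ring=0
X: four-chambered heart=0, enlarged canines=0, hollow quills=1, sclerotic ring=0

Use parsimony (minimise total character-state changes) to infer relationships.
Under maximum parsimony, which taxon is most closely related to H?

X

Character polarity is set by the outgroup: the derived state is whichever differs from the outgroup's state, so for four-chambered heart, sclerotic ring the derived state is '0', and for the remaining characters it is '1'.
four-chambered heart (derived state '0') is shared by C, H, V, and X — a synapomorphy uniting that clade.
enlarged canines (derived state '1') is shared by C and V — a synapomorphy uniting that clade.
hollow quills (derived state '1') is shared by H and X — a synapomorphy uniting that clade.
All ingroup taxa share the derived state '0' for sclerotic ring; it defines the ingroup but does not resolve relationships within it.
Most parsimonious ingroup topology: (D,((V,C),(H,X))).
H and X form a cherry on this tree, so they are sister taxa.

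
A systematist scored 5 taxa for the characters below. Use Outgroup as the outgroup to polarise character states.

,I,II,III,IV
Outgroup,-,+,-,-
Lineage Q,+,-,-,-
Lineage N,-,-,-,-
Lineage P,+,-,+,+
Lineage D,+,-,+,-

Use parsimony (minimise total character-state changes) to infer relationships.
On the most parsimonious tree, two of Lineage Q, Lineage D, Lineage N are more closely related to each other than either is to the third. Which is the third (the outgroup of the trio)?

Lineage N

Character polarity is set by the outgroup: the derived state is whichever differs from the outgroup's state, so for II the derived state is '-', and for the remaining characters it is '+'.
I: derived state '+' in Lineage D, Lineage P, and Lineage Q only — synapomorphy for {Lineage D, Lineage P, Lineage Q}.
II (derived state '-') is shared by all ingroup taxa — unites the whole ingroup.
III: derived state '+' in Lineage D and Lineage P only — synapomorphy for {Lineage D, Lineage P}.
IV (derived state '+') is unique to Lineage P (autapomorphy; uninformative for grouping).
Most parsimonious ingroup topology: ((Lineage Q,(Lineage P,Lineage D)),Lineage N).
Lineage D and Lineage Q share a more recent common ancestor with each other than either does with Lineage N, so Lineage N is the least closely related of the three.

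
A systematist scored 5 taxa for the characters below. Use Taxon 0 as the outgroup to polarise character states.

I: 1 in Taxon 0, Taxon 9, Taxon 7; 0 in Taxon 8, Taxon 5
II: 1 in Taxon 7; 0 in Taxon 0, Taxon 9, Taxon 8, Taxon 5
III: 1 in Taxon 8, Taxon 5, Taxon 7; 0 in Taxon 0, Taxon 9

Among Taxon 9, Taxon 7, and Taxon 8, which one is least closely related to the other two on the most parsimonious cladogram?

Taxon 9

Character polarity is set by the outgroup: the derived state is whichever differs from the outgroup's state, so for I the derived state is '0', and for the remaining characters it is '1'.
I: derived state '0' in Taxon 5 and Taxon 8 only — synapomorphy for {Taxon 5, Taxon 8}.
II: derived state '1' in Taxon 7 only — an autapomorphy, so it tells us nothing about relationships among taxa.
Only Taxon 5, Taxon 7, and Taxon 8 show the derived state '1' for III, supporting them as a clade.
Most parsimonious ingroup topology: (Taxon 9,((Taxon 8,Taxon 5),Taxon 7)).
Taxon 7 and Taxon 8 share a more recent common ancestor with each other than either does with Taxon 9, so Taxon 9 is the least closely related of the three.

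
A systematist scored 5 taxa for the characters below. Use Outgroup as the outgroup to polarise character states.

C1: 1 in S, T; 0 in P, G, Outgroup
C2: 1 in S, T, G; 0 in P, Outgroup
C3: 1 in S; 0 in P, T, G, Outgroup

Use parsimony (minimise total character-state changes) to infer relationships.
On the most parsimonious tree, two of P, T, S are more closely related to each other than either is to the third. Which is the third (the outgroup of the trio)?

The outgroup has state '0' for every character, so '1' is the derived state throughout.
C1 (derived state '1') is shared by S and T — a synapomorphy uniting that clade.
C2 (derived state '1') is shared by G, S, and T — a synapomorphy uniting that clade.
C3 (derived state '1') is unique to S (autapomorphy; uninformative for grouping).
Most parsimonious ingroup topology: (((T,S),G),P).
S and T share a more recent common ancestor with each other than either does with P, so P is the least closely related of the three.

P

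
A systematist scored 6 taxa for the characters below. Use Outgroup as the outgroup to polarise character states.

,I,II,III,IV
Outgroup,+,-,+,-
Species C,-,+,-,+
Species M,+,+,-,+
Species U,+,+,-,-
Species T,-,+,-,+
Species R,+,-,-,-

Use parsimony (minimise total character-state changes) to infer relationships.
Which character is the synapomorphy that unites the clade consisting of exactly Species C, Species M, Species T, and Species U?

II

Character polarity is set by the outgroup: the derived state is whichever differs from the outgroup's state, so for I, III the derived state is '-', and for the remaining characters it is '+'.
I (derived state '-') is shared by Species C and Species T — a synapomorphy uniting that clade.
II: derived state '+' in Species C, Species M, Species T, and Species U only — synapomorphy for {Species C, Species M, Species T, Species U}.
III (derived state '-') is shared by all ingroup taxa — unites the whole ingroup.
IV (derived state '+') is shared by Species C, Species M, and Species T — a synapomorphy uniting that clade.
Most parsimonious ingroup topology: ((((Species C,Species T),Species M),Species U),Species R).
The clade {Species C, Species M, Species T, Species U} is supported by II: its derived state '+' occurs in exactly those taxa and in no other taxon (including the outgroup).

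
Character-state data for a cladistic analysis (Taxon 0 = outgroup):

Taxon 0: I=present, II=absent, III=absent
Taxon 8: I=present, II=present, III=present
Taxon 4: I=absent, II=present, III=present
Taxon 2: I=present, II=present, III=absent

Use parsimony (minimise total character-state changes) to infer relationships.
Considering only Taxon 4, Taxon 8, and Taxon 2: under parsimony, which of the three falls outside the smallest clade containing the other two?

Taxon 2

Character polarity is set by the outgroup: the derived state is whichever differs from the outgroup's state, so for I the derived state is 'absent', and for the remaining characters it is 'present'.
I (derived state 'absent') is unique to Taxon 4 (autapomorphy; uninformative for grouping).
II (derived state 'present') is shared by all ingroup taxa — unites the whole ingroup.
III: derived state 'present' in Taxon 4 and Taxon 8 only — synapomorphy for {Taxon 4, Taxon 8}.
Most parsimonious ingroup topology: ((Taxon 8,Taxon 4),Taxon 2).
Taxon 4 and Taxon 8 share a more recent common ancestor with each other than either does with Taxon 2, so Taxon 2 is the least closely related of the three.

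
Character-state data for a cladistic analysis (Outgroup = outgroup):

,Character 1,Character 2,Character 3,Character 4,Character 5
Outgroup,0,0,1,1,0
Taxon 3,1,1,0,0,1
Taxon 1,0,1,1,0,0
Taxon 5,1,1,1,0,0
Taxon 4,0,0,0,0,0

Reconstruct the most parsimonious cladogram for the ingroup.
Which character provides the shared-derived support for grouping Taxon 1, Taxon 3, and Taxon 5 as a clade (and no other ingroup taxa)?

Character 2

Character polarity is set by the outgroup: the derived state is whichever differs from the outgroup's state, so for Character 3, Character 4 the derived state is '0', and for the remaining characters it is '1'.
Only Taxon 3 and Taxon 5 show the derived state '1' for Character 1, supporting them as a clade.
Character 2: derived state '1' in Taxon 1, Taxon 3, and Taxon 5 only — synapomorphy for {Taxon 1, Taxon 3, Taxon 5}.
Character 3 (state '0') occurs in Taxon 3 and Taxon 4 but conflicts with the nesting implied by the other characters — most parsimoniously interpreted as homoplasy.
All ingroup taxa share the derived state '0' for Character 4; it defines the ingroup but does not resolve relationships within it.
Character 5: derived state '1' in Taxon 3 only — an autapomorphy, so it tells us nothing about relationships among taxa.
Most parsimonious ingroup topology: (((Taxon 3,Taxon 5),Taxon 1),Taxon 4).
The clade {Taxon 1, Taxon 3, Taxon 5} is supported by Character 2: its derived state '1' occurs in exactly those taxa and in no other taxon (including the outgroup).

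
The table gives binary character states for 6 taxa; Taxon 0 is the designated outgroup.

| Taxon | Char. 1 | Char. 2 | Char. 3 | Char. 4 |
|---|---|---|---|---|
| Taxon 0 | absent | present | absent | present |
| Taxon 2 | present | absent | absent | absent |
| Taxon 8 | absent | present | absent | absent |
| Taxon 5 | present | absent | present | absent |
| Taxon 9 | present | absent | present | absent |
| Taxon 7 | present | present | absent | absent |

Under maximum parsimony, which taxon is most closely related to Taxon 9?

Character polarity is set by the outgroup: the derived state is whichever differs from the outgroup's state, so for Char. 2, Char. 4 the derived state is 'absent', and for the remaining characters it is 'present'.
Char. 1 (derived state 'present') is shared by Taxon 2, Taxon 5, Taxon 7, and Taxon 9 — a synapomorphy uniting that clade.
Char. 2: derived state 'absent' in Taxon 2, Taxon 5, and Taxon 9 only — synapomorphy for {Taxon 2, Taxon 5, Taxon 9}.
Char. 3 (derived state 'present') is shared by Taxon 5 and Taxon 9 — a synapomorphy uniting that clade.
All ingroup taxa share the derived state 'absent' for Char. 4; it defines the ingroup but does not resolve relationships within it.
Most parsimonious ingroup topology: (((Taxon 2,(Taxon 5,Taxon 9)),Taxon 7),Taxon 8).
Taxon 9 and Taxon 5 form a cherry on this tree, so they are sister taxa.

Taxon 5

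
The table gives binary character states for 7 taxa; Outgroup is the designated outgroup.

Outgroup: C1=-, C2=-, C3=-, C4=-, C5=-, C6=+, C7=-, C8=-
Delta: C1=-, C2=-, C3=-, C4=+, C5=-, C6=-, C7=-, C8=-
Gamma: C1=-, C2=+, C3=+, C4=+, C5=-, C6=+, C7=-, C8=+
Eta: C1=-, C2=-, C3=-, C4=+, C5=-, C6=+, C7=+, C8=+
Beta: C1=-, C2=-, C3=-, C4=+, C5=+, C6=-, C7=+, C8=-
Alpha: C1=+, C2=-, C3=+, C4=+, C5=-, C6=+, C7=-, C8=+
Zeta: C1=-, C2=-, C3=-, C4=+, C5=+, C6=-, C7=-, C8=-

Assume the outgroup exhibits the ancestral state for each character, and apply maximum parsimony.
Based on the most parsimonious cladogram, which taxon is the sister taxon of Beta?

Zeta

Character polarity is set by the outgroup: the derived state is whichever differs from the outgroup's state, so for C6 the derived state is '-', and for the remaining characters it is '+'.
C1: derived state '+' in Alpha only — an autapomorphy, so it tells us nothing about relationships among taxa.
C2: derived state '+' in Gamma only — an autapomorphy, so it tells us nothing about relationships among taxa.
C3: derived state '+' in Alpha and Gamma only — synapomorphy for {Alpha, Gamma}.
C4 (derived state '+') is shared by all ingroup taxa — unites the whole ingroup.
C5 (derived state '+') is shared by Beta and Zeta — a synapomorphy uniting that clade.
C6 (derived state '-') is shared by Beta, Delta, and Zeta — a synapomorphy uniting that clade.
C7 (state '+') occurs in Beta and Eta but conflicts with the nesting implied by the other characters — most parsimoniously interpreted as homoplasy.
Only Alpha, Eta, and Gamma show the derived state '+' for C8, supporting them as a clade.
Most parsimonious ingroup topology: ((Delta,(Beta,Zeta)),((Gamma,Alpha),Eta)).
Beta and Zeta form a cherry on this tree, so they are sister taxa.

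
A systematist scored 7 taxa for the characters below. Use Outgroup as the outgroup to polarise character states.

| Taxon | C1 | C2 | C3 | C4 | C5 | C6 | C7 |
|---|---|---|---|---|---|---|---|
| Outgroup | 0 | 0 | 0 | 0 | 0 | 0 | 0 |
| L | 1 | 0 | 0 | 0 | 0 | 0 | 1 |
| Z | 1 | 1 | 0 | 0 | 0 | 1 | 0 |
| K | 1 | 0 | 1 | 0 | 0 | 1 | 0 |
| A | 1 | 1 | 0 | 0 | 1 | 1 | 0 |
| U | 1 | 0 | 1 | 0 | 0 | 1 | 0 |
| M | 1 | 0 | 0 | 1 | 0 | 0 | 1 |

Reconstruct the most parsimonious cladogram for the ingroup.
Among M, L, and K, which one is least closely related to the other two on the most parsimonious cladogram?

The outgroup has state '0' for every character, so '1' is the derived state throughout.
All ingroup taxa share the derived state '1' for C1; it defines the ingroup but does not resolve relationships within it.
Only A and Z show the derived state '1' for C2, supporting them as a clade.
C3: derived state '1' in K and U only — synapomorphy for {K, U}.
C4 (derived state '1') is unique to M (autapomorphy; uninformative for grouping).
C5 (derived state '1') is unique to A (autapomorphy; uninformative for grouping).
C6: derived state '1' in A, K, U, and Z only — synapomorphy for {A, K, U, Z}.
Only L and M show the derived state '1' for C7, supporting them as a clade.
Most parsimonious ingroup topology: ((L,M),((Z,A),(K,U))).
M and L share a more recent common ancestor with each other than either does with K, so K is the least closely related of the three.

K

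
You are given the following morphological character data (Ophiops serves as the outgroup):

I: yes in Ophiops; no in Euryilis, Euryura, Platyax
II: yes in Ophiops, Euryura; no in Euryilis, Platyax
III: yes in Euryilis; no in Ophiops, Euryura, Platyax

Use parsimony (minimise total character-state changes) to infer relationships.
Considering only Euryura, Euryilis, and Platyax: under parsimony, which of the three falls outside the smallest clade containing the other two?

Euryura

Character polarity is set by the outgroup: the derived state is whichever differs from the outgroup's state, so for I, II the derived state is 'no', and for the remaining characters it is 'yes'.
All ingroup taxa share the derived state 'no' for I; it defines the ingroup but does not resolve relationships within it.
II: derived state 'no' in Euryilis and Platyax only — synapomorphy for {Euryilis, Platyax}.
III (derived state 'yes') is unique to Euryilis (autapomorphy; uninformative for grouping).
Most parsimonious ingroup topology: ((Euryilis,Platyax),Euryura).
Euryilis and Platyax share a more recent common ancestor with each other than either does with Euryura, so Euryura is the least closely related of the three.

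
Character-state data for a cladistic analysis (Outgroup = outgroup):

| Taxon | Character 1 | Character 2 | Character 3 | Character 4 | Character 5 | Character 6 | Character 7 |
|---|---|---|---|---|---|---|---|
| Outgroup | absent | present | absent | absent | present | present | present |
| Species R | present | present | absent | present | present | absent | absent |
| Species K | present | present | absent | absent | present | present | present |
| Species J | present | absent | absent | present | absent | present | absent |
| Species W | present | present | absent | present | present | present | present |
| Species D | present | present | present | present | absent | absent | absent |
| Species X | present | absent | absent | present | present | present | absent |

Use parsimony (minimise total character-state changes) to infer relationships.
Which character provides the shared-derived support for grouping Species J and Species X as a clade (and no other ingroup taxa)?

Character polarity is set by the outgroup: the derived state is whichever differs from the outgroup's state, so for Character 2, Character 5, Character 6, Character 7 the derived state is 'absent', and for the remaining characters it is 'present'.
Character 1 (derived state 'present') is shared by all ingroup taxa — unites the whole ingroup.
Character 2: derived state 'absent' in Species J and Species X only — synapomorphy for {Species J, Species X}.
Character 3 (derived state 'present') is unique to Species D (autapomorphy; uninformative for grouping).
Character 4 (derived state 'present') is shared by Species D, Species J, Species R, Species W, and Species X — a synapomorphy uniting that clade.
Character 5 groups Species D and Species J, which is incompatible with the clades supported by the remaining characters; treating it as convergent (homoplasy) costs fewer steps than any alternative tree.
Character 6: derived state 'absent' in Species D and Species R only — synapomorphy for {Species D, Species R}.
Character 7 (derived state 'absent') is shared by Species D, Species J, Species R, and Species X — a synapomorphy uniting that clade.
Most parsimonious ingroup topology: ((((Species R,Species D),(Species J,Species X)),Species W),Species K).
The clade {Species J, Species X} is supported by Character 2: its derived state 'absent' occurs in exactly those taxa and in no other taxon (including the outgroup).

Character 2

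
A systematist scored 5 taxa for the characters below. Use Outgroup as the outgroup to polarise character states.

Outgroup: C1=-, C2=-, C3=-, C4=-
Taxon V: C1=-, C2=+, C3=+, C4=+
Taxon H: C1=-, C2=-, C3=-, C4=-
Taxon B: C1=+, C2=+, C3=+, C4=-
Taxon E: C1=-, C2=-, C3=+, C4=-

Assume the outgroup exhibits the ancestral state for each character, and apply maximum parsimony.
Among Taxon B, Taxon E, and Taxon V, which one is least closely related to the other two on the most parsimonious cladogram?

Taxon E

The outgroup has state '-' for every character, so '+' is the derived state throughout.
C1: derived state '+' in Taxon B only — an autapomorphy, so it tells us nothing about relationships among taxa.
C2 (derived state '+') is shared by Taxon B and Taxon V — a synapomorphy uniting that clade.
Only Taxon B, Taxon E, and Taxon V show the derived state '+' for C3, supporting them as a clade.
C4: derived state '+' in Taxon V only — an autapomorphy, so it tells us nothing about relationships among taxa.
Most parsimonious ingroup topology: (((Taxon V,Taxon B),Taxon E),Taxon H).
Taxon V and Taxon B share a more recent common ancestor with each other than either does with Taxon E, so Taxon E is the least closely related of the three.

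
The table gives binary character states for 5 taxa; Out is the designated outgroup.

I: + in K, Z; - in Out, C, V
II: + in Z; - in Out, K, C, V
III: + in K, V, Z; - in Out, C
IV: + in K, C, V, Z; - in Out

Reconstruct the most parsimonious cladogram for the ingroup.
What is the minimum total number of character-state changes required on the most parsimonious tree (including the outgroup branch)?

The outgroup has state '-' for every character, so '+' is the derived state throughout.
I: derived state '+' in K and Z only — synapomorphy for {K, Z}.
II: derived state '+' in Z only — an autapomorphy, so it tells us nothing about relationships among taxa.
III (derived state '+') is shared by K, V, and Z — a synapomorphy uniting that clade.
IV (derived state '+') is shared by all ingroup taxa — unites the whole ingroup.
Most parsimonious ingroup topology: (((K,Z),V),C).
Changes per character on this tree: I: 1; II: 1; III: 1; IV: 1.
Total = 4.

4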